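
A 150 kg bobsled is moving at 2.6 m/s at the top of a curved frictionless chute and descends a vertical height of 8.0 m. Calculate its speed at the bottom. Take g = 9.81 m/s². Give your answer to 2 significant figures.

v = 13 m/s

By conservation of mechanical energy, ½mv₀² + mgh = ½mv²
v² = v₀² + 2gh = (2.6)² + 2(9.81)(8.0) = 163.72
v = √163.72 = 12.80 m/s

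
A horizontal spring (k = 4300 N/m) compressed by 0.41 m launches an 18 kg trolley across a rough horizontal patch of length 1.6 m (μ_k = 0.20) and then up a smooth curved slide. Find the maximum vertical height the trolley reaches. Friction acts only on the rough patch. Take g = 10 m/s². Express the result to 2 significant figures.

h = 1.7 m

Spring energy: E₀ = ½kx² = ½(4300)(0.41)² = 361.41 J
Friction: W_f = μ_k mg d = (0.20)(18)(10)(1.6) = 57.60 J
Energy at base of ramp: E = 361.41 − 57.60 = 303.81 J
At max height all remaining energy is PE: mgh = E ⇒ h = E/(mg) = 303.81/(18 × 10) = 1.688 m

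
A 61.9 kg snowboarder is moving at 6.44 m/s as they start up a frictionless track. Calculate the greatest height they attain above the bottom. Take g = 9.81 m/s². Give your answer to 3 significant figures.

h = 2.11 m

By energy conservation, ½mv² = mgh
h = v²/(2g) = 6.44²/(2 × 9.81) = 2.114 m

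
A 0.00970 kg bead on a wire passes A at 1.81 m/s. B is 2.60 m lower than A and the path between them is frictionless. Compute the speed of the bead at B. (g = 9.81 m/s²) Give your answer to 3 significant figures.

v = 7.37 m/s

Energy conservation between the two points: ½mv₀² + mgh = ½mv²
The mass cancels from both sides.
v² = v₀² + 2gh = (1.81)² + 2(9.81)(2.60) = 54.288
v = √54.288 = 7.368 m/s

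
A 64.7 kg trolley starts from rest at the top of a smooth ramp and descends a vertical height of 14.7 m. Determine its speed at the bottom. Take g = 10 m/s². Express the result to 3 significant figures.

v = 17.1 m/s

Equating total energy at the two states: mgh = ½mv²
v = √(2gh) = √(2 × 10 × 14.7) = √294.00 = 17.15 m/s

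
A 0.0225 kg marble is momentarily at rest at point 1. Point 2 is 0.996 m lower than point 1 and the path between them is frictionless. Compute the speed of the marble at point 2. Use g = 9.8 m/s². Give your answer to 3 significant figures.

v = 4.42 m/s

Equating total energy at the two states: mgh = ½mv²
The mass cancels from both sides.
v = √(2gh) = √(2 × 9.8 × 0.996) = √19.522 = 4.418 m/s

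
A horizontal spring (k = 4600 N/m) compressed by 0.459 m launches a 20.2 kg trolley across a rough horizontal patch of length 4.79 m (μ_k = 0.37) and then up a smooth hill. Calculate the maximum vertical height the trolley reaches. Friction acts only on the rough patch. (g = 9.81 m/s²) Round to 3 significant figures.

h = 0.673 m

Spring energy: E₀ = ½kx² = ½(4600)(0.459)² = 484.57 J
Friction: W_f = μ_k mg d = (0.37)(20.2)(9.81)(4.79) = 351.2 J
Energy at base of ramp: E = 484.57 − 351.2 = 133.36 J
At max height all remaining energy is PE: mgh = E ⇒ h = E/(mg) = 133.36/(20.2 × 9.81) = 0.6730 m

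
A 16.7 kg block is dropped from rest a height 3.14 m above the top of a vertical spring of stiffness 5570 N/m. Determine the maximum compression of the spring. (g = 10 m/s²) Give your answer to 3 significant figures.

Measuring PE from the top of the relaxed spring, at max compression the block has dropped H + x with zero KE, so:
mg(H + x) = ½kx²
½(5570)x² − (16.7)(10)x − (16.7)(10)(3.14) = 0
2785x² − 167.0x − 524.4 = 0
x = [167.0 + √(27889 + 5.8416e+06)]/(2 × 2785) = 0.4649 m

x = 0.465 m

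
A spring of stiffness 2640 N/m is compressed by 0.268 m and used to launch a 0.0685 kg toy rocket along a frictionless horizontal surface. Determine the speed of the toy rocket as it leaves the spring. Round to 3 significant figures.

v = 52.6 m/s

Spring PE converts entirely to kinetic energy: ½kx² = ½mv²
v = x√(k/m) = 0.268 × √(2640/0.0685) = 52.61 m/s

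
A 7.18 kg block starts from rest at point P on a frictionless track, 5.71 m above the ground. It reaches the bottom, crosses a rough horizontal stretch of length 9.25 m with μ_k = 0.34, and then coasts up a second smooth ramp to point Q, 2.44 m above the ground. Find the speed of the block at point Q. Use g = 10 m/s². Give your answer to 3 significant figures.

v = 1.58 m/s

Energy at P: mgh₁ = (7.18)(10)(5.71) = 409.98 J
Friction loss: W_f = μ_k mg d = 225.8 J
At Q: ½mv² + mgh₂ = mgh₁ − W_f
½mv² = 409.98 − 225.8 − 175.19 = 8.9750 J
v = √(2 × 8.9750/7.18) = 1.581 m/s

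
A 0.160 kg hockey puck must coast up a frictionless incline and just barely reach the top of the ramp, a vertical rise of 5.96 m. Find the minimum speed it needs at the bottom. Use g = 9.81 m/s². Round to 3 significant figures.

v = 10.8 m/s

At the top it is momentarily at rest, so all KE converts to PE: ½mv² = mgh
v = √(2gh) = √(2 × 9.81 × 5.96) = 10.81 m/s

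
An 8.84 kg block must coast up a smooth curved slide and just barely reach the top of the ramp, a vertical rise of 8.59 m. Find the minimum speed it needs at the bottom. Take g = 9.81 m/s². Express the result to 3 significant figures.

v = 13.0 m/s

At the top it is momentarily at rest, so all KE converts to PE: ½mv² = mgh
v = √(2gh) = √(2 × 9.81 × 8.59) = 12.98 m/s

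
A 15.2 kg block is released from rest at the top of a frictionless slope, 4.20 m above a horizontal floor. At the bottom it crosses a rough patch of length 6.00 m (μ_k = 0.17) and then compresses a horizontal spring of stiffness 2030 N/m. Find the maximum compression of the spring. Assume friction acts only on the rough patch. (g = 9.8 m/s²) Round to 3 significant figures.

Initial energy: E₁ = mgh = (15.2)(9.8)(4.20) = 625.63 J
Friction removes W_f = μ_k mg d = (0.17)(15.2)(9.8)(6.00) = 151.9 J
Energy reaching the spring: E = 625.63 − 151.9 = 473.69 J
At max compression ½kx² = E ⇒ x = √(2E/k) = √(2 × 473.69/2030) = 0.6831 m

x = 0.683 m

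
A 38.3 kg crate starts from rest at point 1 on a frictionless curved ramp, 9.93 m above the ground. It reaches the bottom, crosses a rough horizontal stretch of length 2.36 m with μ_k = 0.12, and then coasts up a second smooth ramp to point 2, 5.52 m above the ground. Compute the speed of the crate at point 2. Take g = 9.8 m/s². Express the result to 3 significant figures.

v = 8.99 m/s

Energy at 1: mgh₁ = (38.3)(9.8)(9.93) = 3727.1 J
Friction loss: W_f = μ_k mg d = 106.3 J
At 2: ½mv² + mgh₂ = mgh₁ − W_f
½mv² = 3727.1 − 106.3 − 2071.9 = 1549.0 J
v = √(2 × 1549.0/38.3) = 8.994 m/s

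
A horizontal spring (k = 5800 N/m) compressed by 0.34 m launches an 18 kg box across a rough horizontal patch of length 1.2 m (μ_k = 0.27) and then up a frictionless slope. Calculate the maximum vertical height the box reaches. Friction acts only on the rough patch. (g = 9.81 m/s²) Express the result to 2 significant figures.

Spring energy: E₀ = ½kx² = ½(5800)(0.34)² = 335.24 J
Friction: W_f = μ_k mg d = (0.27)(18)(9.81)(1.2) = 57.21 J
Energy at base of ramp: E = 335.24 − 57.21 = 278.03 J
At max height all remaining energy is PE: mgh = E ⇒ h = E/(mg) = 278.03/(18 × 9.81) = 1.575 m

h = 1.6 m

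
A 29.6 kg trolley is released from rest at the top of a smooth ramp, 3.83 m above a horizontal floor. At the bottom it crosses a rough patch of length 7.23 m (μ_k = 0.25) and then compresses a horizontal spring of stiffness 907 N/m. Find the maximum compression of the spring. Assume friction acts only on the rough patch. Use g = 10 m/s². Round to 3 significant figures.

Initial energy: E₁ = mgh = (29.6)(10)(3.83) = 1133.7 J
Friction removes W_f = μ_k mg d = (0.25)(29.6)(10)(7.23) = 535.0 J
Energy reaching the spring: E = 1133.7 − 535.0 = 598.66 J
At max compression ½kx² = E ⇒ x = √(2E/k) = √(2 × 598.66/907) = 1.149 m

x = 1.15 m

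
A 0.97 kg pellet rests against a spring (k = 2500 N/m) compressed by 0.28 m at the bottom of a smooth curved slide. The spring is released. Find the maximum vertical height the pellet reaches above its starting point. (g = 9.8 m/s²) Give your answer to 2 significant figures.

At maximum height the pellet is at rest, so ½kx² = mgh
h = kx²/(2mg) = (2500)(0.28)²/(2 × 0.97 × 9.8) = 10.31 m

h = 10 m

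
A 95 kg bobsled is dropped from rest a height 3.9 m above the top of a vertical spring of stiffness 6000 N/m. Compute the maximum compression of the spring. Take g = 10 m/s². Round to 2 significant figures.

x = 1.3 m

Take the reference level at the top of the uncompressed spring. At max compression the bobsled has fallen H + x and is momentarily at rest:
mg(H + x) = ½kx²
½(6000)x² − (95)(10)x − (95)(10)(3.9) = 0
3000x² − 950.0x − 3705 = 0
x = [950.0 + √(902500 + 4.4460e+07)]/(2 × 3000) = 1.281 m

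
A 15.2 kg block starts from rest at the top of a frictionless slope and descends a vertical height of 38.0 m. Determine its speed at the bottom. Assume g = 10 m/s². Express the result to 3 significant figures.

Equating total energy at the two states: mgh = ½mv²
v = √(2gh) = √(2 × 10 × 38.0) = √760.00 = 27.57 m/s

v = 27.6 m/s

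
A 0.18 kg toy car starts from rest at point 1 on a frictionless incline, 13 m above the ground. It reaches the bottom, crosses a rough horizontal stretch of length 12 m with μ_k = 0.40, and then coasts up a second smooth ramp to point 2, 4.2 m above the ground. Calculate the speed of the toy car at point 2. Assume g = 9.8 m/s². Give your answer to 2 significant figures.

Energy at 1: mgh₁ = (0.18)(9.8)(13) = 22.932 J
Friction loss: W_f = μ_k mg d = 8.467 J
At 2: ½mv² + mgh₂ = mgh₁ − W_f
½mv² = 22.932 − 8.467 − 7.4088 = 7.0560 J
v = √(2 × 7.0560/0.18) = 8.854 m/s

v = 8.9 m/s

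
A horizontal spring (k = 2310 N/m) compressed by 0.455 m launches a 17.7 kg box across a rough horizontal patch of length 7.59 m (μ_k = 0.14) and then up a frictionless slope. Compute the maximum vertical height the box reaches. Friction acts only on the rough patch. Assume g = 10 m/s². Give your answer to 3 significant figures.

h = 0.288 m

Spring energy: E₀ = ½kx² = ½(2310)(0.455)² = 239.11 J
Friction: W_f = μ_k mg d = (0.14)(17.7)(10)(7.59) = 188.1 J
Energy at base of ramp: E = 239.11 − 188.1 = 51.034 J
At max height all remaining energy is PE: mgh = E ⇒ h = E/(mg) = 51.034/(17.7 × 10) = 0.2883 m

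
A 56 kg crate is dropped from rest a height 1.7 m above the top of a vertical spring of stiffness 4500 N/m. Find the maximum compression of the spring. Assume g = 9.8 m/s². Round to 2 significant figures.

Measuring PE from the top of the relaxed spring, at max compression the crate has dropped H + x with zero KE, so:
mg(H + x) = ½kx²
½(4500)x² − (56)(9.8)x − (56)(9.8)(1.7) = 0
2250x² − 548.8x − 933.0 = 0
x = [548.8 + √(301181 + 8.3966e+06)]/(2 × 2250) = 0.7773 m

x = 0.78 m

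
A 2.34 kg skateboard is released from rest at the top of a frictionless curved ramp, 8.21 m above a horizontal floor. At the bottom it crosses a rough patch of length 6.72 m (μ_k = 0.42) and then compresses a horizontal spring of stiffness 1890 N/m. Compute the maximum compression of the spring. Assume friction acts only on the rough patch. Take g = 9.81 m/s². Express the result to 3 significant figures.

Initial energy: E₁ = mgh = (2.34)(9.81)(8.21) = 188.46 J
Friction removes W_f = μ_k mg d = (0.42)(2.34)(9.81)(6.72) = 64.79 J
Energy reaching the spring: E = 188.46 − 64.79 = 123.67 J
At max compression ½kx² = E ⇒ x = √(2E/k) = √(2 × 123.67/1890) = 0.3618 m

x = 0.362 m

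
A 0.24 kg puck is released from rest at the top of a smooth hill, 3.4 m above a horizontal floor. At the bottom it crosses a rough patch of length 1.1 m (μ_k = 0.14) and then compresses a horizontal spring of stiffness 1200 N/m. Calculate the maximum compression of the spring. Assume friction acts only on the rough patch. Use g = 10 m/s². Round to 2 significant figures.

x = 0.11 m

Initial energy: E₁ = mgh = (0.24)(10)(3.4) = 8.1600 J
Friction removes W_f = μ_k mg d = (0.14)(0.24)(10)(1.1) = 0.3696 J
Energy reaching the spring: E = 8.1600 − 0.3696 = 7.7904 J
At max compression ½kx² = E ⇒ x = √(2E/k) = √(2 × 7.7904/1200) = 0.1139 m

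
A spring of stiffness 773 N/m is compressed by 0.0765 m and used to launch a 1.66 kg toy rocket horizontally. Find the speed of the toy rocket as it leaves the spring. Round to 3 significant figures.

v = 1.65 m/s

The toy rocket leaves the spring when the spring is at natural length, so ½kx² = ½mv²
v = x√(k/m) = 0.0765 × √(773/1.66) = 1.651 m/s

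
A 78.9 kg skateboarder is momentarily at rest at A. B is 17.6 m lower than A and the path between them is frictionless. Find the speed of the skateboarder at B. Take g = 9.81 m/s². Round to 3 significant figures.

Energy conservation between the two points: mgh = ½mv²
v = √(2gh) = √(2 × 9.81 × 17.6) = √345.31 = 18.58 m/s

v = 18.6 m/s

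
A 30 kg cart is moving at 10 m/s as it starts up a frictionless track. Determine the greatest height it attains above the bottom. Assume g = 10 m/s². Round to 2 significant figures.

h = 5.0 m

Setting KE at the bottom equal to PE gained: ½mv² = mgh
h = v²/(2g) = 10²/(2 × 10) = 5.000 m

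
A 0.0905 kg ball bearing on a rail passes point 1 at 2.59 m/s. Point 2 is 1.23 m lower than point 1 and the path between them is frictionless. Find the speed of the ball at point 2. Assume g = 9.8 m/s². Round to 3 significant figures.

By conservation of mechanical energy, ½mv₀² + mgh = ½mv²
v² = v₀² + 2gh = (2.59)² + 2(9.8)(1.23) = 30.816
v = √30.816 = 5.551 m/s

v = 5.55 m/s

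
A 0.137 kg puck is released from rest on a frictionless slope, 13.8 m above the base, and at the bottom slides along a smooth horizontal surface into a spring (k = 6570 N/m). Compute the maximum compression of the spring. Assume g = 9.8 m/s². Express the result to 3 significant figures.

Gravitational PE at the top equals spring PE at max compression: mgh = ½kx²
x = √(2mgh/k) = √(2 × 0.137 × 9.8 × 13.8 / 6570) = 0.07510 m

x = 0.0751 m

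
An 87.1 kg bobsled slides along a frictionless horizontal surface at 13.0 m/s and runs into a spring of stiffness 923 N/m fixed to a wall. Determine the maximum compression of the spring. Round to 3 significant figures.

x = 3.99 m

Conservation of energy between contact and max compression: ½mv² = ½kx²
x = v√(m/k) = 13.0 × √(87.1/923) = 3.993 m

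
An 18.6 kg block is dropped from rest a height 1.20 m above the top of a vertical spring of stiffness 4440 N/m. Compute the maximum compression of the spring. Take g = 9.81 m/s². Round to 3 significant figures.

x = 0.358 m

Let x be the compression. The total drop is H + x, and the block is instantaneously at rest at max compression, so energy conservation gives:
mg(H + x) = ½kx²
½(4440)x² − (18.6)(9.81)x − (18.6)(9.81)(1.20) = 0
2220x² − 182.5x − 219.0 = 0
x = [182.5 + √(33294 + 1.9444e+06)]/(2 × 2220) = 0.3578 m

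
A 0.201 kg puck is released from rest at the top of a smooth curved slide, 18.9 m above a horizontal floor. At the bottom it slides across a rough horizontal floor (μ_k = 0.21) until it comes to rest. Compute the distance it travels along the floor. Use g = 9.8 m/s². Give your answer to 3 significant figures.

Energy at the top = energy at the end + work done against friction:
At rest all PE has been dissipated by friction: mgh = μ_k m g d
d = h/μ_k = 18.9/0.21 = 90.00 m

d = 90.0 m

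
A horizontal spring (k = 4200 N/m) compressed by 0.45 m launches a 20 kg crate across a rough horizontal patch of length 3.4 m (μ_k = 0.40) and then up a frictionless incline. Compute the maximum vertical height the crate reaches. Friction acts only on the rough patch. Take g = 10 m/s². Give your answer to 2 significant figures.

Spring energy: E₀ = ½kx² = ½(4200)(0.45)² = 425.25 J
Friction: W_f = μ_k mg d = (0.40)(20)(10)(3.4) = 272.0 J
Energy at base of ramp: E = 425.25 − 272.0 = 153.25 J
At max height all remaining energy is PE: mgh = E ⇒ h = E/(mg) = 153.25/(20 × 10) = 0.7662 m

h = 0.77 m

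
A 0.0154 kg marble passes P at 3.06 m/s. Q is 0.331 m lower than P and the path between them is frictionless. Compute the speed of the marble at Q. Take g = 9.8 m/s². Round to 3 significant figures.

Energy conservation between the two points: ½mv₀² + mgh = ½mv²
The mass cancels from both sides.
v² = v₀² + 2gh = (3.06)² + 2(9.8)(0.331) = 15.851
v = √15.851 = 3.981 m/s

v = 3.98 m/s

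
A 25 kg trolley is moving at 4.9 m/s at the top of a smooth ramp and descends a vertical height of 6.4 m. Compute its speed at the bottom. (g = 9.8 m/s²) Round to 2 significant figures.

v = 12 m/s

Energy conservation between the two points: ½mv₀² + mgh = ½mv²
v² = v₀² + 2gh = (4.9)² + 2(9.8)(6.4) = 149.45
v = √149.45 = 12.22 m/s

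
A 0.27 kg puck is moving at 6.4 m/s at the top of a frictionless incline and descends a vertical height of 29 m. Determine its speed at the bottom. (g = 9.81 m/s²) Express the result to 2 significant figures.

Mechanical energy is conserved (no friction): ½mv₀² + mgh = ½mv²
v² = v₀² + 2gh = (6.4)² + 2(9.81)(29) = 609.94
v = √609.94 = 24.70 m/s

v = 25 m/s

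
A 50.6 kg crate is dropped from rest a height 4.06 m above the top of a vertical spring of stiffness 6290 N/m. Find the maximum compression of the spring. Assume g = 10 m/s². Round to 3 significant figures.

Take the reference level at the top of the uncompressed spring. At max compression the crate has fallen H + x and is momentarily at rest:
mg(H + x) = ½kx²
½(6290)x² − (50.6)(10)x − (50.6)(10)(4.06) = 0
3145x² − 506.0x − 2054 = 0
x = [506.0 + √(256036 + 2.5844e+07)]/(2 × 3145) = 0.8927 m

x = 0.893 m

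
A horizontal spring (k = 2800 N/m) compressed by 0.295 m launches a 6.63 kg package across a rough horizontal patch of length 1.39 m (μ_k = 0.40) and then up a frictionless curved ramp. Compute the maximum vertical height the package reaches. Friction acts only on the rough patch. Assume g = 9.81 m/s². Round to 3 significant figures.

h = 1.32 m

Spring energy: E₀ = ½kx² = ½(2800)(0.295)² = 121.83 J
Friction: W_f = μ_k mg d = (0.40)(6.63)(9.81)(1.39) = 36.16 J
Energy at base of ramp: E = 121.83 − 36.16 = 85.673 J
At max height all remaining energy is PE: mgh = E ⇒ h = E/(mg) = 85.673/(6.63 × 9.81) = 1.317 m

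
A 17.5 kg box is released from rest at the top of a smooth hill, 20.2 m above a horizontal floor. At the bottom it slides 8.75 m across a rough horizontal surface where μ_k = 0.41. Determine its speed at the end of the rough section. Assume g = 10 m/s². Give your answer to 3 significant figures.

v = 18.2 m/s

Applying the work–energy principle:
mgh = ½mv² + μ_k m g d
W_f = μ_k mg d = (0.41)(17.5)(10)(8.75) = 627.8 J
½mv² = mgh − W_f = 3535.0 − 627.8 = 2907.2 J
v = √(2 × 2907.2/17.5) = 18.23 m/s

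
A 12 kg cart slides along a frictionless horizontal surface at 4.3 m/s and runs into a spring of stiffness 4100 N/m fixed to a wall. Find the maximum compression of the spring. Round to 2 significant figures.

Conservation of energy between contact and max compression: ½mv² = ½kx²
x = v√(m/k) = 4.3 × √(12/4100) = 0.2326 m

x = 0.23 m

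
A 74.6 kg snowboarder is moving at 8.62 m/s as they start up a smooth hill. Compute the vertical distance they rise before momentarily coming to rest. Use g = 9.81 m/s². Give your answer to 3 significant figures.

h = 3.79 m

By energy conservation, ½mv² = mgh
h = v²/(2g) = 8.62²/(2 × 9.81) = 3.787 m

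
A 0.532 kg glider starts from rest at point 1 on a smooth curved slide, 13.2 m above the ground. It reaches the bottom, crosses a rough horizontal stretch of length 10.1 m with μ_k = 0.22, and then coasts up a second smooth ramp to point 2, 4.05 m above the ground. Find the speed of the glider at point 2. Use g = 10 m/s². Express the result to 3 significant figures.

Energy at 1: mgh₁ = (0.532)(10)(13.2) = 70.224 J
Friction loss: W_f = μ_k mg d = 11.82 J
At 2: ½mv² + mgh₂ = mgh₁ − W_f
½mv² = 70.224 − 11.82 − 21.546 = 36.857 J
v = √(2 × 36.857/0.532) = 11.77 m/s

v = 11.8 m/s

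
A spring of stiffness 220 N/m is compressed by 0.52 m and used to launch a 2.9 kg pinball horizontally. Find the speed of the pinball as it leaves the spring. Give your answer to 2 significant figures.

v = 4.5 m/s

Spring PE converts entirely to kinetic energy: ½kx² = ½mv²
v = x√(k/m) = 0.52 × √(220/2.9) = 4.529 m/s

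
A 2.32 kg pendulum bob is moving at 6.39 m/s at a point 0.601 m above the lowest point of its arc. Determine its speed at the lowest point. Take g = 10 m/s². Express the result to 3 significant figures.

v = 7.27 m/s

Energy conservation between the two points: ½mv₀² + mgh = ½mv²
v² = v₀² + 2gh = (6.39)² + 2(10)(0.601) = 52.852
v = √52.852 = 7.270 m/s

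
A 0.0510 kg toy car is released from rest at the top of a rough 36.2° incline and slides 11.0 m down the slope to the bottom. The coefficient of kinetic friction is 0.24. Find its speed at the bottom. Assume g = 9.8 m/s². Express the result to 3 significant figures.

Work–energy: mg(L sinθ) − μ_k(mg cosθ)L = ½mv²
mgh = mgL sinθ = (0.0510)(9.8)(11.0)sin36.2° = 3.2470 J
W_f = μ_k mg cosθ · L = (0.24)(0.0510)(9.8)cos36.2°·11.0 = 1.065 J
½mv² = 3.2470 − 1.065 = 2.1823 J
v = √(2 × 2.1823/0.0510) = 9.251 m/s

v = 9.25 m/s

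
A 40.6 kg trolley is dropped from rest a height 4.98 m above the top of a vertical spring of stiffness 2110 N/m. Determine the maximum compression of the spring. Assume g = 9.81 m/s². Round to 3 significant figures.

x = 1.57 m

Let x be the compression. The total drop is H + x, and the trolley is instantaneously at rest at max compression, so energy conservation gives:
mg(H + x) = ½kx²
½(2110)x² − (40.6)(9.81)x − (40.6)(9.81)(4.98) = 0
1055x² − 398.3x − 1983 = 0
x = [398.3 + √(158632 + 8.3702e+06)]/(2 × 1055) = 1.573 m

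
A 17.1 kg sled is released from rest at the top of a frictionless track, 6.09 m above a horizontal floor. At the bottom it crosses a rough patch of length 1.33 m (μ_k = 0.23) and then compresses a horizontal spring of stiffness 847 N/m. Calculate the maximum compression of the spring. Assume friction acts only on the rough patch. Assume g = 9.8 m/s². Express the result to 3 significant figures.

Initial energy: E₁ = mgh = (17.1)(9.8)(6.09) = 1020.6 J
Friction removes W_f = μ_k mg d = (0.23)(17.1)(9.8)(1.33) = 51.26 J
Energy reaching the spring: E = 1020.6 − 51.26 = 969.30 J
At max compression ½kx² = E ⇒ x = √(2E/k) = √(2 × 969.30/847) = 1.513 m

x = 1.51 m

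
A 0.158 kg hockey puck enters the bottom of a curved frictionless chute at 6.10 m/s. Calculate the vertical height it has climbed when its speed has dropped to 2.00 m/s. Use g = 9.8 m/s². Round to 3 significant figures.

Energy balance between the two points: ½mv₁² = ½mv₂² + mgh
h = (v₁² − v₂²)/(2g) = (6.10² − 2.00²)/(2 × 9.8) = 1.694 m

h = 1.69 m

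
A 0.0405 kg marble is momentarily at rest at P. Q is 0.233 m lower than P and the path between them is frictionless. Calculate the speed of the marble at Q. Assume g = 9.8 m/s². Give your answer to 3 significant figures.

Equating total energy at the two states: mgh = ½mv²
v = √(2gh) = √(2 × 9.8 × 0.233) = √4.5668 = 2.137 m/s

v = 2.14 m/s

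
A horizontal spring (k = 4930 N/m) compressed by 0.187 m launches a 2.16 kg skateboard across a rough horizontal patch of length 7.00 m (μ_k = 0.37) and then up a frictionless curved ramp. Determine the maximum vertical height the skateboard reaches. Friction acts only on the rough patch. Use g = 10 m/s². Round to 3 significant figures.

h = 1.40 m

Spring energy: E₀ = ½kx² = ½(4930)(0.187)² = 86.199 J
Friction: W_f = μ_k mg d = (0.37)(2.16)(10)(7.00) = 55.94 J
Energy at base of ramp: E = 86.199 − 55.94 = 30.255 J
At max height all remaining energy is PE: mgh = E ⇒ h = E/(mg) = 30.255/(2.16 × 10) = 1.401 m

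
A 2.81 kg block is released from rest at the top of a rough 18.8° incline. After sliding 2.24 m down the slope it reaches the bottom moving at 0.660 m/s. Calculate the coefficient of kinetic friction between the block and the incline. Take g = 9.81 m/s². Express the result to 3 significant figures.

μ_k = 0.330

Energy balance down the incline: mg L sinθ − ½mv² = μ_k (mg cosθ) L
mgL sinθ = 19.899 J; ½mv² = 0.61202 J
W_f = 19.899 − 0.61202 = 19.29 J
μ_k = W_f/(mg cosθ · L) = 19.29/(26.10 × 2.24) = 0.3300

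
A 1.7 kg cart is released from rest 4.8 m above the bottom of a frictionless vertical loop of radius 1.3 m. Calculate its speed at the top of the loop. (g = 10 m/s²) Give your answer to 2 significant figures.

Energy conservation: mgh = ½mv_top² + mg(2r)
v_top² = 2g(h − 2r) = 2(10)(4.8 − 2.600) = 44.00
v_top = 6.633 m/s

v = 6.6 m/s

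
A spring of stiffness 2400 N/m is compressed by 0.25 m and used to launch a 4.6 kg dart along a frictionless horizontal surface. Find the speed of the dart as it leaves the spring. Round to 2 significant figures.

v = 5.7 m/s

Conservation of energy: ½kx² = ½mv²
v = x√(k/m) = 0.25 × √(2400/4.6) = 5.710 m/s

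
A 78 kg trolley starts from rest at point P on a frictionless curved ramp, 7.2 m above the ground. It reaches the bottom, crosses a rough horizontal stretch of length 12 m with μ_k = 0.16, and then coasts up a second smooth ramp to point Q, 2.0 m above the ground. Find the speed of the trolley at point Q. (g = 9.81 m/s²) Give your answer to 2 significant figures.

Energy at P: mgh₁ = (78)(9.81)(7.2) = 5509.3 J
Friction loss: W_f = μ_k mg d = 1469 J
At Q: ½mv² + mgh₂ = mgh₁ − W_f
½mv² = 5509.3 − 1469 − 1530.4 = 2509.8 J
v = √(2 × 2509.8/78) = 8.022 m/s

v = 8.0 m/s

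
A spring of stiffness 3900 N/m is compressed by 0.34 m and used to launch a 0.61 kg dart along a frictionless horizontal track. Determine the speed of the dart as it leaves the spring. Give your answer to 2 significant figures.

Spring PE converts entirely to kinetic energy: ½kx² = ½mv²
v = x√(k/m) = 0.34 × √(3900/0.61) = 27.19 m/s

v = 27 m/s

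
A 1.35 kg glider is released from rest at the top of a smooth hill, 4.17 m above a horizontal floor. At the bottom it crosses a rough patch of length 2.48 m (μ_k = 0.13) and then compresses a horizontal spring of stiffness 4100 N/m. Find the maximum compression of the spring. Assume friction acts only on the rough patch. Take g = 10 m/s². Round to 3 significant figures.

x = 0.159 m

Initial energy: E₁ = mgh = (1.35)(10)(4.17) = 56.295 J
Friction removes W_f = μ_k mg d = (0.13)(1.35)(10)(2.48) = 4.352 J
Energy reaching the spring: E = 56.295 − 4.352 = 51.943 J
At max compression ½kx² = E ⇒ x = √(2E/k) = √(2 × 51.943/4100) = 0.1592 m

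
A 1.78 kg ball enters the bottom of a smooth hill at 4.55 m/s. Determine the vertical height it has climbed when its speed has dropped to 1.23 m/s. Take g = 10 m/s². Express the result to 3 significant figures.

Conservation of energy: ½mv₁² = ½mv₂² + mgh
h = (v₁² − v₂²)/(2g) = (4.55² − 1.23²)/(2 × 10) = 0.9595 m

h = 0.959 m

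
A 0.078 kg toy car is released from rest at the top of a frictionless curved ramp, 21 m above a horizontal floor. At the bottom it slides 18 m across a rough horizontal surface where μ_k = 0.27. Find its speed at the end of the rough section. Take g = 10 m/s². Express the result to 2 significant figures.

Energy bookkeeping (friction removes W_f = μ_k N d):
mgh = ½mv² + μ_k m g d
W_f = μ_k mg d = (0.27)(0.078)(10)(18) = 3.791 J
½mv² = mgh − W_f = 16.380 − 3.791 = 12.589 J
v = √(2 × 12.589/0.078) = 17.97 m/s

v = 18 m/s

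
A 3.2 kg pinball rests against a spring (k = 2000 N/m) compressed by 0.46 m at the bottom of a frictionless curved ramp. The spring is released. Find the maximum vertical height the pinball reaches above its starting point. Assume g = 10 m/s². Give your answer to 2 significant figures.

h = 6.6 m

At maximum height the pinball is at rest, so ½kx² = mgh
h = kx²/(2mg) = (2000)(0.46)²/(2 × 3.2 × 10) = 6.613 m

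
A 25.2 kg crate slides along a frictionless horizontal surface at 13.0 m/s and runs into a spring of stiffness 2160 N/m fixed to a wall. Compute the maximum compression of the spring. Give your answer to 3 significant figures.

x = 1.40 m

Conservation of energy between contact and max compression: ½mv² = ½kx²
x = v√(m/k) = 13.0 × √(25.2/2160) = 1.404 m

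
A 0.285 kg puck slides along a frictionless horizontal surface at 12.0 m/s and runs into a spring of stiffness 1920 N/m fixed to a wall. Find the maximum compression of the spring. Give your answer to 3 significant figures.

x = 0.146 m

Conservation of energy between contact and max compression: ½mv² = ½kx²
x = v√(m/k) = 12.0 × √(0.285/1920) = 0.1462 m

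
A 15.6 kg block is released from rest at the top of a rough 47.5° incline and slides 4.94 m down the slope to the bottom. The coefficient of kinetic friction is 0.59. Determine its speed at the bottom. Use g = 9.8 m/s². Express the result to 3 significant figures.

v = 5.73 m/s

Taking the bottom as reference, mgh = ½mv² + μ_k N L with h = L sinθ, N = mg cosθ:
mgh = mgL sinθ = (15.6)(9.8)(4.94)sin47.5° = 556.81 J
W_f = μ_k mg cosθ · L = (0.59)(15.6)(9.8)cos47.5°·4.94 = 301.0 J
½mv² = 556.81 − 301.0 = 255.78 J
v = √(2 × 255.78/15.6) = 5.726 m/s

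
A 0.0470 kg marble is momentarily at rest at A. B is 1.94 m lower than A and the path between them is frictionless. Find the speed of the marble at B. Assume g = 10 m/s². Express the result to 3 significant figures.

v = 6.23 m/s

By conservation of mechanical energy, mgh = ½mv²
v = √(2gh) = √(2 × 10 × 1.94) = √38.800 = 6.229 m/s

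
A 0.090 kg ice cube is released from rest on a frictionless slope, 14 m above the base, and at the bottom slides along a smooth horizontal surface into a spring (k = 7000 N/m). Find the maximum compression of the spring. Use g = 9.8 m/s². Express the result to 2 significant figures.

Gravitational PE at the top equals spring PE at max compression: mgh = ½kx²
x = √(2mgh/k) = √(2 × 0.090 × 9.8 × 14 / 7000) = 0.05940 m

x = 0.059 m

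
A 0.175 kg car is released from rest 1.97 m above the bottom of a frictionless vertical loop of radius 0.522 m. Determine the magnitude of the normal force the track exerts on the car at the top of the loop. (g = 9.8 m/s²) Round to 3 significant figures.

Energy from release to top (height 2r): mgh = ½mv_top² + mg(2r)
v_top² = 2g(h − 2r) = 2(9.8)(1.97 − 1.044) = 18.150 m²/s²
At the top, both N and weight point toward the centre: N + mg = mv_top²/r
N = m(v_top²/r − g) = 0.175(18.150/0.522 − 9.8) = 4.370 N

N = 4.37 N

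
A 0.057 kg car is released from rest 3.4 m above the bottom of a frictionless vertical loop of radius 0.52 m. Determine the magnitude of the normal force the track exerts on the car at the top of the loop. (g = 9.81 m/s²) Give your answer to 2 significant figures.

Energy from release to top (height 2r): mgh = ½mv_top² + mg(2r)
v_top² = 2g(h − 2r) = 2(9.81)(3.4 − 1.040) = 46.303 m²/s²
At the top, both N and weight point toward the centre: N + mg = mv_top²/r
N = m(v_top²/r − g) = 0.057(46.303/0.52 − 9.81) = 4.516 N

N = 4.5 N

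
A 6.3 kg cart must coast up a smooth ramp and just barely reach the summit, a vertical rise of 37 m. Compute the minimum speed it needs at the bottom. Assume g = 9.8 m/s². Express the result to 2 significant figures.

At the top it is momentarily at rest, so all KE converts to PE: ½mv² = mgh
v = √(2gh) = √(2 × 9.8 × 37) = 26.93 m/s

v = 27 m/s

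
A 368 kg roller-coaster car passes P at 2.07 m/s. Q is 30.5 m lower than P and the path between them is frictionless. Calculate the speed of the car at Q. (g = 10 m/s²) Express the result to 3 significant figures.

By conservation of mechanical energy, ½mv₀² + mgh = ½mv²
v² = v₀² + 2gh = (2.07)² + 2(10)(30.5) = 614.28
v = √614.28 = 24.78 m/s

v = 24.8 m/s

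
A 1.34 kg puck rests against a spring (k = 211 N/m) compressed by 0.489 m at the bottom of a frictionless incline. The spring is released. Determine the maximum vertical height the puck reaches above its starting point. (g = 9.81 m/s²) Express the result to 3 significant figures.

h = 1.92 m

At maximum height the puck is at rest, so ½kx² = mgh
h = kx²/(2mg) = (211)(0.489)²/(2 × 1.34 × 9.81) = 1.919 m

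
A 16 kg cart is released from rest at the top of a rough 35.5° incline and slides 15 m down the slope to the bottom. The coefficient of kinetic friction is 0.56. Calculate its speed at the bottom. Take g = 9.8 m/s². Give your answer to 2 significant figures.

v = 6.1 m/s

Energy: mgh = ½mv² + W_f, with h = L sinθ and W_f = μ_k (mg cosθ) L
mgh = mgL sinθ = (16)(9.8)(15)sin35.5° = 1365.8 J
W_f = μ_k mg cosθ · L = (0.56)(16)(9.8)cos35.5°·15 = 1072 J
½mv² = 1365.8 − 1072 = 293.53 J
v = √(2 × 293.53/16) = 6.057 m/s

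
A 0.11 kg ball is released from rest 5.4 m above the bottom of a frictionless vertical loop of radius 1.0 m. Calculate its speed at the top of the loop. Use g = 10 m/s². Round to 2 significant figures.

v = 8.2 m/s

Energy conservation: mgh = ½mv_top² + mg(2r)
v_top² = 2g(h − 2r) = 2(10)(5.4 − 2.000) = 68.00
v_top = 8.246 m/s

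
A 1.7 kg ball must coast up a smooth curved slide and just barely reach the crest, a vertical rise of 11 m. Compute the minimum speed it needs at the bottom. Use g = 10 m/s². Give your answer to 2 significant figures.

v = 15 m/s

At the top it is momentarily at rest, so all KE converts to PE: ½mv² = mgh
v = √(2gh) = √(2 × 10 × 11) = 14.83 m/s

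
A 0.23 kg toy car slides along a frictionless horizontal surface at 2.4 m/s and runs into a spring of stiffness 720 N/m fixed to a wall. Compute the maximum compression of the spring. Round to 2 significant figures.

At max compression the car is momentarily at rest: ½mv² = ½kx²
x = v√(m/k) = 2.4 × √(0.23/720) = 0.04290 m

x = 0.043 m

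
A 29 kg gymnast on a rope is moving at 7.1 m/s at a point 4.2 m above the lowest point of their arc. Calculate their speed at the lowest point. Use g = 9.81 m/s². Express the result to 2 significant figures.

By conservation of mechanical energy, ½mv₀² + mgh = ½mv²
The mass cancels from both sides.
v² = v₀² + 2gh = (7.1)² + 2(9.81)(4.2) = 132.81
v = √132.81 = 11.52 m/s

v = 12 m/s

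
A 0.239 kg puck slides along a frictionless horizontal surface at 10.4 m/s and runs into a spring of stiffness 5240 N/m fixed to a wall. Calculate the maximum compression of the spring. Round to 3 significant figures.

x = 0.0702 m

All KE is stored as spring PE at maximum compression: ½mv² = ½kx²
x = v√(m/k) = 10.4 × √(0.239/5240) = 0.07024 m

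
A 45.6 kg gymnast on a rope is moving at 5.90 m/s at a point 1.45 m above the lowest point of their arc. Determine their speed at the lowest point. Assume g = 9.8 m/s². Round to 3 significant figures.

v = 7.95 m/s

Mechanical energy is conserved (no friction): ½mv₀² + mgh = ½mv²
The mass cancels from both sides.
v² = v₀² + 2gh = (5.90)² + 2(9.8)(1.45) = 63.230
v = √63.230 = 7.952 m/s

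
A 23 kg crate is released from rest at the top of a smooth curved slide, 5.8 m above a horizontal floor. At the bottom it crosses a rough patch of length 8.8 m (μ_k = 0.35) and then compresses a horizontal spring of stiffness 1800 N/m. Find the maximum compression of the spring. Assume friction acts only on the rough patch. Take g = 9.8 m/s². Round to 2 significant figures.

Initial energy: E₁ = mgh = (23)(9.8)(5.8) = 1307.3 J
Friction removes W_f = μ_k mg d = (0.35)(23)(9.8)(8.8) = 694.2 J
Energy reaching the spring: E = 1307.3 − 694.2 = 613.09 J
At max compression ½kx² = E ⇒ x = √(2E/k) = √(2 × 613.09/1800) = 0.8254 m

x = 0.83 m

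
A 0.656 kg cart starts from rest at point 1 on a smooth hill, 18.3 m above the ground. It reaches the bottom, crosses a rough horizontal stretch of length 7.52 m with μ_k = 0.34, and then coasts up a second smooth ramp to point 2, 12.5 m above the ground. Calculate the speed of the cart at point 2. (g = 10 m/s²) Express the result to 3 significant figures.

Energy at 1: mgh₁ = (0.656)(10)(18.3) = 120.05 J
Friction loss: W_f = μ_k mg d = 16.77 J
At 2: ½mv² + mgh₂ = mgh₁ − W_f
½mv² = 120.05 − 16.77 − 82.000 = 21.275 J
v = √(2 × 21.275/0.656) = 8.054 m/s

v = 8.05 m/s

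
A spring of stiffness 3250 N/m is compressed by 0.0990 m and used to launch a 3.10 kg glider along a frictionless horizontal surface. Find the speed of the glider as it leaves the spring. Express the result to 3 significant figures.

The glider leaves the spring when the spring is at natural length, so ½kx² = ½mv²
v = x√(k/m) = 0.0990 × √(3250/3.10) = 3.206 m/s

v = 3.21 m/s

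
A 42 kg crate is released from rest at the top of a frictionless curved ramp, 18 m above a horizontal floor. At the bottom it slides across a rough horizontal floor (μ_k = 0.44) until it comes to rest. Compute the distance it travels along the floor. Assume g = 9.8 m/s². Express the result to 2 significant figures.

Applying the work–energy principle:
At rest all PE has been dissipated by friction: mgh = μ_k m g d
d = h/μ_k = 18/0.44 = 40.91 m

d = 41 m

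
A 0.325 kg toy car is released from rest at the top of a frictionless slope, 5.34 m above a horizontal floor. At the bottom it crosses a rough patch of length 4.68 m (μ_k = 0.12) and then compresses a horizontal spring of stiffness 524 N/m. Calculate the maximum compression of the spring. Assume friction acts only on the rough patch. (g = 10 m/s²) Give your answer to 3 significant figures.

x = 0.243 m

Initial energy: E₁ = mgh = (0.325)(10)(5.34) = 17.355 J
Friction removes W_f = μ_k mg d = (0.12)(0.325)(10)(4.68) = 1.825 J
Energy reaching the spring: E = 17.355 − 1.825 = 15.530 J
At max compression ½kx² = E ⇒ x = √(2E/k) = √(2 × 15.530/524) = 0.2435 m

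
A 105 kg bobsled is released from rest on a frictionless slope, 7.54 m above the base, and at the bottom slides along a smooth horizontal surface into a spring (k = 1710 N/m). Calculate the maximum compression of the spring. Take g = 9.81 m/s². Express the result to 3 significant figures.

Energy conservation (no friction) from release to max compression: mgh = ½kx²
x = √(2mgh/k) = √(2 × 105 × 9.81 × 7.54 / 1710) = 3.014 m

x = 3.01 m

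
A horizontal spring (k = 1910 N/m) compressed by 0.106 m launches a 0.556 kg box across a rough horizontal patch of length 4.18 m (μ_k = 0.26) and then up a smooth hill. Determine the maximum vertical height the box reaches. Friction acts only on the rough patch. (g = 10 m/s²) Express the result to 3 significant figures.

Spring energy: E₀ = ½kx² = ½(1910)(0.106)² = 10.730 J
Friction: W_f = μ_k mg d = (0.26)(0.556)(10)(4.18) = 6.043 J
Energy at base of ramp: E = 10.730 − 6.043 = 4.6878 J
At max height all remaining energy is PE: mgh = E ⇒ h = E/(mg) = 4.6878/(0.556 × 10) = 0.8431 m

h = 0.843 m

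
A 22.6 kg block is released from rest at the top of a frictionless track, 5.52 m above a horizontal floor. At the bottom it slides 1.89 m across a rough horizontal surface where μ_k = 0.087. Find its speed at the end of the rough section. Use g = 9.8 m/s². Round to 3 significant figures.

v = 10.2 m/s

Energy bookkeeping (friction removes W_f = μ_k N d):
mgh = ½mv² + μ_k m g d
W_f = μ_k mg d = (0.087)(22.6)(9.8)(1.89) = 36.42 J
½mv² = mgh − W_f = 1222.6 − 36.42 = 1186.2 J
v = √(2 × 1186.2/22.6) = 10.25 m/s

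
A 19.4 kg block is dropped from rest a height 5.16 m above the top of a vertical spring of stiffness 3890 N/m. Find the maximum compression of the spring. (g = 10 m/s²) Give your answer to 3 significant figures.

Take the reference level at the top of the uncompressed spring. At max compression the block has fallen H + x and is momentarily at rest:
mg(H + x) = ½kx²
½(3890)x² − (19.4)(10)x − (19.4)(10)(5.16) = 0
1945x² − 194.0x − 1001 = 0
x = [194.0 + √(37636 + 7.7881e+06)]/(2 × 1945) = 0.7690 m

x = 0.769 m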